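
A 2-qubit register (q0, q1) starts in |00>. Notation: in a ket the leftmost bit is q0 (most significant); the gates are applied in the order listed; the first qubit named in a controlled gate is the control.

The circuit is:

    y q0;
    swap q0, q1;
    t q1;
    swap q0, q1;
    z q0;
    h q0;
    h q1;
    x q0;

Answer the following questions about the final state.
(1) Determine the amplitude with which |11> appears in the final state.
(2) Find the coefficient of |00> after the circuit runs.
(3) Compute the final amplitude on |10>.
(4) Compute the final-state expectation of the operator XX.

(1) The amplitude on |11> is -exp(3*I*pi/4)/2.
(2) |00> carries amplitude exp(3*I*pi/4)/2 in the final state.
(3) The final state's coefficient on |10> equals -exp(3*I*pi/4)/2.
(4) The expectation value of XX is -1.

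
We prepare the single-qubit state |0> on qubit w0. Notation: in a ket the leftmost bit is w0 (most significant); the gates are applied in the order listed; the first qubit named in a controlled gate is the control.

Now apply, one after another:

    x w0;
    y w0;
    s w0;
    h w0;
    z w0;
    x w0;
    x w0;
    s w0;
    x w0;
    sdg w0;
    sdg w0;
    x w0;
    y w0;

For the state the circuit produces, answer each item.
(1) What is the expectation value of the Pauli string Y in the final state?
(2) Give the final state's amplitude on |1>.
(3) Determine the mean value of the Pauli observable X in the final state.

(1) The observable Y averages to 1.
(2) |1> carries amplitude -sqrt(2)/2 in the final state.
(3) The observable X averages to 0.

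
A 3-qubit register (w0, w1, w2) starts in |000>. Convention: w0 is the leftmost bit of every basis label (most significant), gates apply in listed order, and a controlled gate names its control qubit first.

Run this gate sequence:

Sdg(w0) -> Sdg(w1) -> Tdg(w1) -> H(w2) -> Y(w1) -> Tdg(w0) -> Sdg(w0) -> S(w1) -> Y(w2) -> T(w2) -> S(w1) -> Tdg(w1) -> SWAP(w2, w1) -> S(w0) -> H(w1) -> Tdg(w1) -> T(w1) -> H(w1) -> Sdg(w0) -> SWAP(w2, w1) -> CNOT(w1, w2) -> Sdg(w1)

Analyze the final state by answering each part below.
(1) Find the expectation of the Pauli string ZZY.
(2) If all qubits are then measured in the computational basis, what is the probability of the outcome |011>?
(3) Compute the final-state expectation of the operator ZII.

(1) In the final state, ZZY has expectation -sqrt(2)/2. Key observation: the block from step 13 through step 20 cancels to the identity and can be dropped.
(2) The probability of measuring |011> is 1/2.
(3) The expectation value of ZII is 1.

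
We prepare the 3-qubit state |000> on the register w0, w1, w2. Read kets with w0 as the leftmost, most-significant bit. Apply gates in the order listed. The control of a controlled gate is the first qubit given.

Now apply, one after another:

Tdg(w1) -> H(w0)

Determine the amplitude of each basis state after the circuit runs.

The final amplitudes are sqrt(2)/2 on |000>, sqrt(2)/2 on |100>, and 0 on every other basis state.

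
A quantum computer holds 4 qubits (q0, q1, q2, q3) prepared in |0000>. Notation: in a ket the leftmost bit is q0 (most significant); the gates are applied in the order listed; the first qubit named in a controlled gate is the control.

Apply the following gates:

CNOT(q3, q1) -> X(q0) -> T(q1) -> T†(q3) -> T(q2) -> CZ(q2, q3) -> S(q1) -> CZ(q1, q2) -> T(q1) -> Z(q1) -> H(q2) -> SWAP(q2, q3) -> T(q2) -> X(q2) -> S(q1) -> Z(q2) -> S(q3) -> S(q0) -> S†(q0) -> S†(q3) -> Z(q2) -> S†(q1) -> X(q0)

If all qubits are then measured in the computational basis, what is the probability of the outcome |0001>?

The probability of measuring |0001> is 0. Key observation: gates 15-22 undo each other exactly, leaving only the rest of the circuit to track.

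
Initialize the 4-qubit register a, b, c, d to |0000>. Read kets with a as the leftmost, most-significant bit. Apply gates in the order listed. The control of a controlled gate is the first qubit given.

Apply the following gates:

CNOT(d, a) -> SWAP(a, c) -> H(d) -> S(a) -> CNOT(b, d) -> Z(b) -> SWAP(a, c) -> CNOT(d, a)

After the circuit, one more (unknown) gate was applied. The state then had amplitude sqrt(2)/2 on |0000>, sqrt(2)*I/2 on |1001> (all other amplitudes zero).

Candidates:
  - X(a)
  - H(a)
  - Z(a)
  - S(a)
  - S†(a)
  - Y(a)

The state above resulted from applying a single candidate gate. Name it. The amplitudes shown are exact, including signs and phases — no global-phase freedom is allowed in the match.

The unique candidate consistent with the amplitudes is S(a).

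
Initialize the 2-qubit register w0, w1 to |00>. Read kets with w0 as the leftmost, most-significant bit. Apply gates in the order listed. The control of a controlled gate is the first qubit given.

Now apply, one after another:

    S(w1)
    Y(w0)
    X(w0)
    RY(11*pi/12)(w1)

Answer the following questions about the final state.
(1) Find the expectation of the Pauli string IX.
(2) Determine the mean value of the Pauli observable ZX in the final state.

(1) The expectation value of IX is -sqrt(2)/4 + sqrt(6)/4.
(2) In the final state, ZX has expectation -sqrt(2)/4 + sqrt(6)/4.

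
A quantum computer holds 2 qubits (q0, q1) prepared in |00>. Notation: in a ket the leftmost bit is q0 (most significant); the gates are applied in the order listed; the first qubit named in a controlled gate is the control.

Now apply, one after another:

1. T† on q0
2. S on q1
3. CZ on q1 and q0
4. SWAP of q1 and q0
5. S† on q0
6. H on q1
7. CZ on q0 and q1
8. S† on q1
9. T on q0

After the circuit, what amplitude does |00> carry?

The final state's coefficient on |00> equals sqrt(2)/2.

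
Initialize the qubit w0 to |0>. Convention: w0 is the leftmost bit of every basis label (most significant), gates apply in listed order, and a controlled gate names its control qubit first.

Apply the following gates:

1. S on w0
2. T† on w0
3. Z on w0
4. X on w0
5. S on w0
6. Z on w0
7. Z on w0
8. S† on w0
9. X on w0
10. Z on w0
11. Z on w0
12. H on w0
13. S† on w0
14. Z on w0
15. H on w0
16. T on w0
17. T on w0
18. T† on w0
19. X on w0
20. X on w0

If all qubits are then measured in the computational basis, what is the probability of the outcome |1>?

A full measurement returns |1> with probability 1/2. Key observation: steps 3-10 multiply out to the identity, so the circuit reduces to the remaining gates.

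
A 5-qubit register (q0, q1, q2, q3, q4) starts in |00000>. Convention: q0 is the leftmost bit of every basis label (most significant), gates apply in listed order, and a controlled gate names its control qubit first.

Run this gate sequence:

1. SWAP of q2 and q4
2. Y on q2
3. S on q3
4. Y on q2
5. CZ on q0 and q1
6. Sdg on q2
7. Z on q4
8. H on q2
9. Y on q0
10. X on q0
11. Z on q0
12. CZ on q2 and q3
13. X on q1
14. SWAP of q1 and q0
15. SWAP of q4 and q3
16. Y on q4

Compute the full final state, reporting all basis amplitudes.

The final amplitudes are -sqrt(2)/2 on |10001>, -sqrt(2)/2 on |10101>, and 0 on every other basis state.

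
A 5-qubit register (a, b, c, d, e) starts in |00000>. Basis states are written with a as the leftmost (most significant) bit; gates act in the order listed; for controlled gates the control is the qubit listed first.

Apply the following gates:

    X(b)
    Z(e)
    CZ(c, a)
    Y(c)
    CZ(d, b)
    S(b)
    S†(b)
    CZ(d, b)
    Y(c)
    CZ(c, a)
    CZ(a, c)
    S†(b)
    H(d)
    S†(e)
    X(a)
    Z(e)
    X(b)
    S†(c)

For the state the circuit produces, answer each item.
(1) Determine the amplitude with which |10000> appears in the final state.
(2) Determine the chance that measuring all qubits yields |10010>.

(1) |10000> carries amplitude -sqrt(2)*I/2 in the final state. Key observation: steps 3-10 multiply out to the identity, so the circuit reduces to the remaining gates.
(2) Outcome |10010> occurs with probability 1/2.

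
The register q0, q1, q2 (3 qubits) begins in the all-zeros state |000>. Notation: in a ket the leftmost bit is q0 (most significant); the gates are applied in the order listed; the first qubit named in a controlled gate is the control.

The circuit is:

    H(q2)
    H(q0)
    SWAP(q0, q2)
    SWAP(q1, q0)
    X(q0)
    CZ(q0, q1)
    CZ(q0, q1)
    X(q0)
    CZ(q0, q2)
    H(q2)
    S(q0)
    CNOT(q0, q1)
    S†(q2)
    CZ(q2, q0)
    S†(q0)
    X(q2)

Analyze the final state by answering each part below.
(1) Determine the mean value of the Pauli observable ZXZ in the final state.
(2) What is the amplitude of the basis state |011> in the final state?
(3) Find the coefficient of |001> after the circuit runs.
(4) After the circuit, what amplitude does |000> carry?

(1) The expectation value of ZXZ is -1.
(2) |011> carries amplitude sqrt(2)/2 in the final state.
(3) The amplitude on |001> is sqrt(2)/2.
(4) |000> carries amplitude 0 in the final state.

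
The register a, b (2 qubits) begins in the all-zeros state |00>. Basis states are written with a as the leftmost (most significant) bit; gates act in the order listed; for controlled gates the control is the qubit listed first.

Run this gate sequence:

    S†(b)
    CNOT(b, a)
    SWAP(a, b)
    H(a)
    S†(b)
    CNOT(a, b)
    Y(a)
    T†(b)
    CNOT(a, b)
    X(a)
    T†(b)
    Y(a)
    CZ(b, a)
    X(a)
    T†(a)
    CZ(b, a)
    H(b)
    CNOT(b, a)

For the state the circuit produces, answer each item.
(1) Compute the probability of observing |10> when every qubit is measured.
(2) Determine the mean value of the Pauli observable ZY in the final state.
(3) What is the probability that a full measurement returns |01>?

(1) The probability of measuring |10> is 1/4.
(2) The observable ZY averages to 1.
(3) A full measurement returns |01> with probability 1/4.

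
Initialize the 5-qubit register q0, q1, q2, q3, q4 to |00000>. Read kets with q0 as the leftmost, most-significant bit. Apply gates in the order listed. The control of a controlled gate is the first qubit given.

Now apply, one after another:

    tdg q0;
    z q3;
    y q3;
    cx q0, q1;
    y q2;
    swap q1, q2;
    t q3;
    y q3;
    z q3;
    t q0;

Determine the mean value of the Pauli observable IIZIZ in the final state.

The observable IIZIZ averages to 1.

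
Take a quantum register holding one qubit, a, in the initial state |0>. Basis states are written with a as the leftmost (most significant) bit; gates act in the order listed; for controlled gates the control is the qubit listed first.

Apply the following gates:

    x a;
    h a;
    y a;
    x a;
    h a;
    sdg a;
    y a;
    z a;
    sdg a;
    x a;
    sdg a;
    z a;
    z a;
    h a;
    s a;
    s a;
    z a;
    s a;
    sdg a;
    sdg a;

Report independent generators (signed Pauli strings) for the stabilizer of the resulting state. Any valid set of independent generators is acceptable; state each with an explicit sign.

The stabilizer group can be generated by -Y, among other valid generating sets.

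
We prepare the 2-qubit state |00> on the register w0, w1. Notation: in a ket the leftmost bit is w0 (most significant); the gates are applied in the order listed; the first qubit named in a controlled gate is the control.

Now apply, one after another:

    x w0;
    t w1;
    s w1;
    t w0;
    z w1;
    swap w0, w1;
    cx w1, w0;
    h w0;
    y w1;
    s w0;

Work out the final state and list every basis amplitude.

The resulting statevector has amplitude -sqrt(2)*exp(3*I*pi/4)/2 on |00>, 0 on |01>, -sqrt(2)*exp(I*pi/4)/2 on |10>, 0 on |11>.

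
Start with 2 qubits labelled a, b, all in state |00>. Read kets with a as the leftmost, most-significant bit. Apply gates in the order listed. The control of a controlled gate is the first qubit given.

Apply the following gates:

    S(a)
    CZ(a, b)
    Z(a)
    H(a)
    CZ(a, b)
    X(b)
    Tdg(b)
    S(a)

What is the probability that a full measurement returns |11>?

Outcome |11> occurs with probability 1/2.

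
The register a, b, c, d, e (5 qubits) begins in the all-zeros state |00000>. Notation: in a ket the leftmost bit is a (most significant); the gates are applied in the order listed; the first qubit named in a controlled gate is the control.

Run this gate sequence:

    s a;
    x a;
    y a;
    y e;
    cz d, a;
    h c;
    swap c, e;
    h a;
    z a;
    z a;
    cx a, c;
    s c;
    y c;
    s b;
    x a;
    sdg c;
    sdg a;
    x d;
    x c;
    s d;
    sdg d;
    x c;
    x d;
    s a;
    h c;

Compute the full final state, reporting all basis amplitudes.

The resulting statevector has amplitude sqrt(2)/4 on |00000>, sqrt(2)/4 on |00001>, -sqrt(2)/4 on |00100>, -sqrt(2)/4 on |00101>, sqrt(2)/4 on |10000>, sqrt(2)/4 on |10001>, sqrt(2)/4 on |10100>, sqrt(2)/4 on |10101>, and 0 on every other basis state. Key observation: the block from step 17 through step 24 cancels to the identity and can be dropped.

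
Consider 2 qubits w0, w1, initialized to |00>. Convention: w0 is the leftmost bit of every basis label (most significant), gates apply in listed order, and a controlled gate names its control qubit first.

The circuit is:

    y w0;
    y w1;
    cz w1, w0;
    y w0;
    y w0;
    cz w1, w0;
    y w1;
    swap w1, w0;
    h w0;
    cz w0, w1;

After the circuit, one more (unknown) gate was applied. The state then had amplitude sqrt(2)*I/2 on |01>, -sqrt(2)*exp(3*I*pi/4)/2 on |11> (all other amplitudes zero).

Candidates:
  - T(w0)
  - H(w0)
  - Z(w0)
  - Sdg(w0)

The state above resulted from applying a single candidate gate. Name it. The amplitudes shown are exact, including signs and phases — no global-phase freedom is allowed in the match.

The applied gate was T(w0). Key observation: the block from step 2 through step 7 cancels to the identity and can be dropped.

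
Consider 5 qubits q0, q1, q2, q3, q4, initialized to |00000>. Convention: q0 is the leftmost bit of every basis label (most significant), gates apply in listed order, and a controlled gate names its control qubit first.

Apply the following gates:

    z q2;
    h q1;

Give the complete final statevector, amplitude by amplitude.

After the circuit, the state carries amplitude sqrt(2)/2 on |00000>, sqrt(2)/2 on |01000>, and 0 on every other basis state.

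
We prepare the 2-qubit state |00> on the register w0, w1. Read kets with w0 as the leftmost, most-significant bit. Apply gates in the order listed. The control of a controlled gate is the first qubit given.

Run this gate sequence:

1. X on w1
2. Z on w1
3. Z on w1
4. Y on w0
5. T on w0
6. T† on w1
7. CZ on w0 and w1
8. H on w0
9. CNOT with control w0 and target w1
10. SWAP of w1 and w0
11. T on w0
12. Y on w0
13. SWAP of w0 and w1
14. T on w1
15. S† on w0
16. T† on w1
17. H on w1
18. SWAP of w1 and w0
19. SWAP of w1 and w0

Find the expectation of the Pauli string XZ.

The expectation value of XZ is -sqrt(2)/2.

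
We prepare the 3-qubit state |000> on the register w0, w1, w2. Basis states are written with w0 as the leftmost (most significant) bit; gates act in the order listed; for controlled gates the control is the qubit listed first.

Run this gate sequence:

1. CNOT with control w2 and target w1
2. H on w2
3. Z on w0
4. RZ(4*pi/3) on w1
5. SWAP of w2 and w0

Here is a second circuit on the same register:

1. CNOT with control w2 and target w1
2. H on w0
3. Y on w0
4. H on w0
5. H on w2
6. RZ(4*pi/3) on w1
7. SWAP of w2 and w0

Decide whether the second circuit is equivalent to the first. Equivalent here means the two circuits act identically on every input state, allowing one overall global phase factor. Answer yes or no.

No — the two circuits implement different unitaries, even allowing a global phase.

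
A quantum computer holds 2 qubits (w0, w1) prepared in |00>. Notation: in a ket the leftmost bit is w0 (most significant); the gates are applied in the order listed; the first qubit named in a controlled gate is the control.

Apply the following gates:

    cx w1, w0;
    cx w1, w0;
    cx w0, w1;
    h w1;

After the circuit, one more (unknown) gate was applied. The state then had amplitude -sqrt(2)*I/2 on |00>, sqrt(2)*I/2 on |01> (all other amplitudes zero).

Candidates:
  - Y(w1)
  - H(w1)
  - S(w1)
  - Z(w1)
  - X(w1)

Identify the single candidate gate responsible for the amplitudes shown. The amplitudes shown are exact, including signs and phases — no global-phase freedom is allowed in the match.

The unique candidate consistent with the amplitudes is Y(w1). Key observation: the block from step 1 through step 2 cancels to the identity and can be dropped.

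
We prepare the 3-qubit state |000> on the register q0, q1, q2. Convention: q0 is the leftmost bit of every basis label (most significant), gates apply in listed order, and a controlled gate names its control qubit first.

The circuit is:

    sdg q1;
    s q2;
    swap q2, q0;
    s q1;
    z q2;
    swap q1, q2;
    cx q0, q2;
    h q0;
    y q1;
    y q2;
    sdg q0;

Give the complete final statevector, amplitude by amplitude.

The final amplitudes are -sqrt(2)/2 on |011>, sqrt(2)*I/2 on |111>, and 0 on every other basis state.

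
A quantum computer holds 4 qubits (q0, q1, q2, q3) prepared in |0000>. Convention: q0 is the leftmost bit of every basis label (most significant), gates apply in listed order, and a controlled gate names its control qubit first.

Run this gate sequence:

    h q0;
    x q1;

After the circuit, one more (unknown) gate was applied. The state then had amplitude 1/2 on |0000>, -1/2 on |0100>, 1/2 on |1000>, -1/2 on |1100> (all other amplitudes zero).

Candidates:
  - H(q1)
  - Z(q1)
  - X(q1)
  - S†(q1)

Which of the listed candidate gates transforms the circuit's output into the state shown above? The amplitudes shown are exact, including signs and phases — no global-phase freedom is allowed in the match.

The unique candidate consistent with the amplitudes is H(q1).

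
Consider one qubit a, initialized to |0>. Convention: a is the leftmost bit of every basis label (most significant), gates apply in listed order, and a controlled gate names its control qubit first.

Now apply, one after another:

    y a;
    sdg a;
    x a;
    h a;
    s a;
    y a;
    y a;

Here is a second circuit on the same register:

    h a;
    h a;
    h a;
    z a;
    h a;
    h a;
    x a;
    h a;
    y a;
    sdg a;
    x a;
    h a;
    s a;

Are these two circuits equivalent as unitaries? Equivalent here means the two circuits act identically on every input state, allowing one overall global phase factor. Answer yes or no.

No: there is an input state on which the two circuits produce genuinely different outputs (not merely differing by a phase).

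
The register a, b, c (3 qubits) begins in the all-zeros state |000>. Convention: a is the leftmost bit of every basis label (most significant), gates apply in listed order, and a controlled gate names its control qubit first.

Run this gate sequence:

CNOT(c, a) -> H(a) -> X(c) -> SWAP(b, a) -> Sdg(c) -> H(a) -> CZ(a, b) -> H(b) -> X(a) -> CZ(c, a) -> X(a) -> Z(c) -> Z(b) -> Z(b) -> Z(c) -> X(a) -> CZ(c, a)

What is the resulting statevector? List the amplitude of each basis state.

The final amplitudes are -sqrt(2)*I/2 on |011>, -sqrt(2)*I/2 on |101>, and 0 on every other basis state. Key observation: gates 10-17 undo each other exactly, leaving only the rest of the circuit to track.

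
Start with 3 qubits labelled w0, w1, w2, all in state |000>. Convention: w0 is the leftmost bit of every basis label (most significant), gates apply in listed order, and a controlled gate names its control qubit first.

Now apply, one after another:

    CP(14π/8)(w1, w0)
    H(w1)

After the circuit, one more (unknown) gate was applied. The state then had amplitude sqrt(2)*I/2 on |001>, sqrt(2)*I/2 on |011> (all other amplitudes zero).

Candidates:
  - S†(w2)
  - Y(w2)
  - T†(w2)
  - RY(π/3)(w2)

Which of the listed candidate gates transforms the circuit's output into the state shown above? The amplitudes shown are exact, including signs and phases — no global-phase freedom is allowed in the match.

It was Y(w2) that produced the state shown.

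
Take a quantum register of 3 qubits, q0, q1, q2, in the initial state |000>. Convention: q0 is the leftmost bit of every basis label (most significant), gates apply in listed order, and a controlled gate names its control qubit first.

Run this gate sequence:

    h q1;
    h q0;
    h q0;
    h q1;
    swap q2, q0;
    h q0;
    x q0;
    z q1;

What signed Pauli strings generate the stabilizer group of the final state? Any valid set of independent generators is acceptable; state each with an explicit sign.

One valid set of independent stabilizer generators is +XII, +IZI, +IIZ (any independent generating set of the same group is equally correct).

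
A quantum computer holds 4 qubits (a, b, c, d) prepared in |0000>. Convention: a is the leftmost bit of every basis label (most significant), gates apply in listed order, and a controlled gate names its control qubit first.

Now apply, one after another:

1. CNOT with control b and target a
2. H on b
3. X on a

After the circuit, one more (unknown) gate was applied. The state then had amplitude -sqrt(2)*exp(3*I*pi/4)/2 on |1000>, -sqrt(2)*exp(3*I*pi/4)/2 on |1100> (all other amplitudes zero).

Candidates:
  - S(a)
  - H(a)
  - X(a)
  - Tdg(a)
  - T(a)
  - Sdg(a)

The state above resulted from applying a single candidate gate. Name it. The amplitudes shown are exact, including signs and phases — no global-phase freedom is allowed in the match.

The applied gate was Tdg(a).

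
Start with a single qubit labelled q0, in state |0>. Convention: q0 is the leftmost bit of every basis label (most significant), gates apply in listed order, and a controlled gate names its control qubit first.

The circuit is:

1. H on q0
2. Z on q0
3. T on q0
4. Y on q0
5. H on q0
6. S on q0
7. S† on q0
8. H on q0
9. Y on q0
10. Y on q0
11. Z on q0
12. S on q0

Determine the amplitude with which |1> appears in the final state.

The final state's coefficient on |1> equals sqrt(2)/2.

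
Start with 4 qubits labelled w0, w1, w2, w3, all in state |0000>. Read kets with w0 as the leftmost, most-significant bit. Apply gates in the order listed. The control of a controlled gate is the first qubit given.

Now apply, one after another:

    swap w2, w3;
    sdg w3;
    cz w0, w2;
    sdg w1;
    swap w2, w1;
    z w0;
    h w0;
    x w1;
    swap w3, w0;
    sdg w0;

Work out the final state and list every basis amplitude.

The final amplitudes are sqrt(2)/2 on |0100>, sqrt(2)/2 on |0101>, and 0 on every other basis state.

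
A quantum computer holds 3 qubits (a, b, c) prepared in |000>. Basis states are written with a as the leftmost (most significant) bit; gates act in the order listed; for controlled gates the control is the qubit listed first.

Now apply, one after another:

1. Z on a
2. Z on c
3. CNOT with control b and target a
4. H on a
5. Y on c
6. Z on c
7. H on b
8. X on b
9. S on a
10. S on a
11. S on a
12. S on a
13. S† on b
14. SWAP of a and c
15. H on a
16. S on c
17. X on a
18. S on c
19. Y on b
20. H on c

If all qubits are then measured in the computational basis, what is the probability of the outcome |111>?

The probability of measuring |111> is 1/4. Key observation: the block from step 9 through step 12 cancels to the identity and can be dropped.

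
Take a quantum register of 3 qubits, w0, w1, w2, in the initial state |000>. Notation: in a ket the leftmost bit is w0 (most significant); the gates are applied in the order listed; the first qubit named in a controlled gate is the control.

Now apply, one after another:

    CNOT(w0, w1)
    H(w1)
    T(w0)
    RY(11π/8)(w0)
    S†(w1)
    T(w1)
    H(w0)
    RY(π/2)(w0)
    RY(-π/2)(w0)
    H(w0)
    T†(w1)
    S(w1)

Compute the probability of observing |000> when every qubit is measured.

Outcome |000> occurs with probability 1/4 - sqrt(2 - sqrt(2))/8. Key observation: the block from step 5 through step 12 cancels to the identity and can be dropped.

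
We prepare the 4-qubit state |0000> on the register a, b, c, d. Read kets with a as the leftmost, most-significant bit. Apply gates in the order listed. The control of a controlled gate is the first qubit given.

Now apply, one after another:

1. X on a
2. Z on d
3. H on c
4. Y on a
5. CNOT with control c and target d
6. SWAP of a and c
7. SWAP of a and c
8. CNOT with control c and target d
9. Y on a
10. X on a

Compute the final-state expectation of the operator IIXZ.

The expectation value of IIXZ is 1. Key observation: steps 4-9 multiply out to the identity, so the circuit reduces to the remaining gates.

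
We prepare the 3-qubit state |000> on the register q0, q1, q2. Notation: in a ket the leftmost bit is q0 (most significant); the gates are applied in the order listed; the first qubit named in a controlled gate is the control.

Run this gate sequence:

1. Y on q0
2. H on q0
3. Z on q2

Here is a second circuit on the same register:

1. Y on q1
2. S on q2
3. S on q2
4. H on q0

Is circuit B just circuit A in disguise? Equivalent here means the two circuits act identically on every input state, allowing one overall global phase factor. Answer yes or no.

No: there is an input state on which the two circuits produce genuinely different outputs (not merely differing by a phase).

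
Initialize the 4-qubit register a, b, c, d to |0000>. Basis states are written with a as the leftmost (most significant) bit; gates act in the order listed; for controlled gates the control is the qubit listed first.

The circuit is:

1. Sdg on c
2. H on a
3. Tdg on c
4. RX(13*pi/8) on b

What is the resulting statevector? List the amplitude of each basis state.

The resulting statevector has amplitude -sqrt(2)*cos(3*pi/16)/2 on |0000>, -sqrt(2)*I*sin(3*pi/16)/2 on |0100>, -sqrt(2)*cos(3*pi/16)/2 on |1000>, -sqrt(2)*I*sin(3*pi/16)/2 on |1100>, and 0 on every other basis state.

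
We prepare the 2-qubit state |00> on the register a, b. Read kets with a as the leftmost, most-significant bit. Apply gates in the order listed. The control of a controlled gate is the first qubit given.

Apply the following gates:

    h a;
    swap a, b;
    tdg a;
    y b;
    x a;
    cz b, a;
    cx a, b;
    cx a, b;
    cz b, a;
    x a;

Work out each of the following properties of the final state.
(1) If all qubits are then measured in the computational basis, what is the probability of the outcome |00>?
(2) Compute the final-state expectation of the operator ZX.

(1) The probability of measuring |00> is 1/2. Key observation: the block from step 5 through step 10 cancels to the identity and can be dropped.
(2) The expectation value of ZX is -1.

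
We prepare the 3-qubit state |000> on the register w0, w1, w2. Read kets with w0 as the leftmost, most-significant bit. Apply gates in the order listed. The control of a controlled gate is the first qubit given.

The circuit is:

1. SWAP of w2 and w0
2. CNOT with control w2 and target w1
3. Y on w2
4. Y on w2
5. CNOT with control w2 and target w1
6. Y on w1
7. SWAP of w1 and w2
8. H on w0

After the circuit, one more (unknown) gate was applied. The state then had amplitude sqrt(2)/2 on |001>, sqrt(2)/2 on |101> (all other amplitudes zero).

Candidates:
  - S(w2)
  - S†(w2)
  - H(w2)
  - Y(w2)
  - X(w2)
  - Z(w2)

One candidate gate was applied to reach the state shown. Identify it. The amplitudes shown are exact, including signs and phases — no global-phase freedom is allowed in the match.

The unique candidate consistent with the amplitudes is S†(w2). Key observation: gates 2-5 undo each other exactly, leaving only the rest of the circuit to track.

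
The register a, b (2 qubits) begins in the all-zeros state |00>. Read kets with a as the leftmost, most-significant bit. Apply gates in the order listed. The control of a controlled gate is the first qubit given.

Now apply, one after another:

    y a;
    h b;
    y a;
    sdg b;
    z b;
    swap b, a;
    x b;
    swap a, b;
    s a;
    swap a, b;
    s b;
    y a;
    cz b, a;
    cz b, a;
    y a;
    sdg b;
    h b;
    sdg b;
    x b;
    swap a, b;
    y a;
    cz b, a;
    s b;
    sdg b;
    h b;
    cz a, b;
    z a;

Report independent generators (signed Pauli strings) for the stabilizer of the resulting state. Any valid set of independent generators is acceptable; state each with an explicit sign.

The final state is stabilized by the group generated by +XI, -IY; other independent generating sets are equally valid. Key observation: gates 11-16 undo each other exactly, leaving only the rest of the circuit to track.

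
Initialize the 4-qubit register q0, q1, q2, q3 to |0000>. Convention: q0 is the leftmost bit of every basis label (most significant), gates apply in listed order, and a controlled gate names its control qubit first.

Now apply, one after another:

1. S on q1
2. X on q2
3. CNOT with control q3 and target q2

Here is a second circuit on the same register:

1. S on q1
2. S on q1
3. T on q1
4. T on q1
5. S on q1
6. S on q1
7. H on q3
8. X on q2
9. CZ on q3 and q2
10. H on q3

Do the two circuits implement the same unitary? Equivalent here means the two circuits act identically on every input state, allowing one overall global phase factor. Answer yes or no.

No: there is an input state on which the two circuits produce genuinely different outputs (not merely differing by a phase).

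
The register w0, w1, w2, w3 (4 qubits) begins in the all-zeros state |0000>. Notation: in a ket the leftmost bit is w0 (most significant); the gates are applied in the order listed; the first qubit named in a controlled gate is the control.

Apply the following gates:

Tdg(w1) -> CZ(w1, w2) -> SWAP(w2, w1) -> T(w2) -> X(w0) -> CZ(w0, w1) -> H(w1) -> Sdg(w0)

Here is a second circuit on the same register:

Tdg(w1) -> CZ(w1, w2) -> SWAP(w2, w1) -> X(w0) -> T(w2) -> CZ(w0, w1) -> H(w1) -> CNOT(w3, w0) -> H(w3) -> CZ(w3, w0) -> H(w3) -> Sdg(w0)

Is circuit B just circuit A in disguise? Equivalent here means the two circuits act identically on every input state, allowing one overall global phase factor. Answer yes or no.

No, they are not equivalent — no single phase factor reconciles the two unitaries.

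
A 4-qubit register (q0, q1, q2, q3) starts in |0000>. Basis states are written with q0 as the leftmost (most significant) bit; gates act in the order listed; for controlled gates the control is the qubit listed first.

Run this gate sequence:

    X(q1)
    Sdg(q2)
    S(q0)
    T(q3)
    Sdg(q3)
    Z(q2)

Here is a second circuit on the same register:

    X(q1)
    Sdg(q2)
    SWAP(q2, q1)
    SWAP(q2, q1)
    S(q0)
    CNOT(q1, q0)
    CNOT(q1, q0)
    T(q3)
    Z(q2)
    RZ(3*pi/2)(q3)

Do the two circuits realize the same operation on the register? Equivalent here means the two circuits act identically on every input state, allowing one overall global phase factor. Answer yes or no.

Yes — the two circuits implement the same unitary up to a global phase.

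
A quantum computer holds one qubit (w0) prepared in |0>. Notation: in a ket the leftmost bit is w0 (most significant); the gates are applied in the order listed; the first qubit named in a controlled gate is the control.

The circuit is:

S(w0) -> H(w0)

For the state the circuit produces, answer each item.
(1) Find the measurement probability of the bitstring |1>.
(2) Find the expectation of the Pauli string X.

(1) The probability of measuring |1> is 1/2.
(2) The expectation value of X is 1.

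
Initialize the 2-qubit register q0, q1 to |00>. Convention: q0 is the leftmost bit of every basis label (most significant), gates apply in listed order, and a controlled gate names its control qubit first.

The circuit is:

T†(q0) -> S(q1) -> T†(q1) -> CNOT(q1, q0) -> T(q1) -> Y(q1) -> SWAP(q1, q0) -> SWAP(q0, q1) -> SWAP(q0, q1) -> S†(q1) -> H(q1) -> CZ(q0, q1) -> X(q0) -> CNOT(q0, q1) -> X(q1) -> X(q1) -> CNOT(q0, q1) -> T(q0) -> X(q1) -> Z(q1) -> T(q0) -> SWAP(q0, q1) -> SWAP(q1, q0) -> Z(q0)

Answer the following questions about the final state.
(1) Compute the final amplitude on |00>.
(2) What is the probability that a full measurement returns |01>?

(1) The final state's coefficient on |00> equals -sqrt(2)*I/2. Key observation: the block from step 14 through step 17 cancels to the identity and can be dropped.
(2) Outcome |01> occurs with probability 1/2.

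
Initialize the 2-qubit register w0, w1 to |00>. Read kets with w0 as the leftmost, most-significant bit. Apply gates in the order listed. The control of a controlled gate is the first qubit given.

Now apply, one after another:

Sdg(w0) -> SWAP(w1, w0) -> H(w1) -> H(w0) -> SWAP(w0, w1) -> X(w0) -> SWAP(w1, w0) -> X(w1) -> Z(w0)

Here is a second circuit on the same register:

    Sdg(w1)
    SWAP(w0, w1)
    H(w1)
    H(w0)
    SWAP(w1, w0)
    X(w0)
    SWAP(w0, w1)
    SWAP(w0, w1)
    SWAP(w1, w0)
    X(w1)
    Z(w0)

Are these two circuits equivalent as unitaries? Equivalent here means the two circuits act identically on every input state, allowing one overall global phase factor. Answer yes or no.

No — the two circuits implement different unitaries, even allowing a global phase.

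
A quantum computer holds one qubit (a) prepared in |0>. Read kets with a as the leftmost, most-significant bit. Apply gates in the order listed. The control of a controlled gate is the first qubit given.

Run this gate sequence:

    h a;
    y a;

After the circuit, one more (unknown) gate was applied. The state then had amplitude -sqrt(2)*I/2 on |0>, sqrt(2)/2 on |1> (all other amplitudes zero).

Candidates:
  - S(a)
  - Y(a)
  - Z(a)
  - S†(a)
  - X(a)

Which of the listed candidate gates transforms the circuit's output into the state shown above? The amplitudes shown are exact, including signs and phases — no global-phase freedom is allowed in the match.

The applied gate was S†(a).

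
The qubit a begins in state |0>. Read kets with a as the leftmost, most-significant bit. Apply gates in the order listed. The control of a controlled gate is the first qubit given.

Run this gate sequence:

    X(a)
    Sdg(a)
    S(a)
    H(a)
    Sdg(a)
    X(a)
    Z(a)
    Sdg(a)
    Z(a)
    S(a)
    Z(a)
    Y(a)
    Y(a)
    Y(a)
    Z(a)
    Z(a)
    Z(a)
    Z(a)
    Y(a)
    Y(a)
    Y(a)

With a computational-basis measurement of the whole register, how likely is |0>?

A full measurement returns |0> with probability 1/2. Key observation: steps 13-20 multiply out to the identity, so the circuit reduces to the remaining gates.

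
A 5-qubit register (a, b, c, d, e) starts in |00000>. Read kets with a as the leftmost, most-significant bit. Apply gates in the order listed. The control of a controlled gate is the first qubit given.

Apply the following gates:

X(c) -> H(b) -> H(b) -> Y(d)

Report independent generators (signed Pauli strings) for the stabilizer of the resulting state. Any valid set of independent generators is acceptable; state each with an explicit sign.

The stabilizer group can be generated by +ZIIII, +IZIII, -IIZII, -IIIZI, +IIIIZ, among other valid generating sets. Key observation: the block from step 2 through step 3 cancels to the identity and can be dropped.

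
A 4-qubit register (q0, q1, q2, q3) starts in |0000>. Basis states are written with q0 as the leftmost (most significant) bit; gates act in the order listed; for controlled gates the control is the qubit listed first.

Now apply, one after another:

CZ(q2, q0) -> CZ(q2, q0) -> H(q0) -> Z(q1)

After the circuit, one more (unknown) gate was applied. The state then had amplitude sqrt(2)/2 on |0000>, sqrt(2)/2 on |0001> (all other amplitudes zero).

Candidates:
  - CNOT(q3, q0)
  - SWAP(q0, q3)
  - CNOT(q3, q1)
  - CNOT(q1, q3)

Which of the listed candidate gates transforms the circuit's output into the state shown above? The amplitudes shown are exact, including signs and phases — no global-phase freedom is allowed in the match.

The unique candidate consistent with the amplitudes is SWAP(q0, q3). Key observation: the block from step 1 through step 2 cancels to the identity and can be dropped.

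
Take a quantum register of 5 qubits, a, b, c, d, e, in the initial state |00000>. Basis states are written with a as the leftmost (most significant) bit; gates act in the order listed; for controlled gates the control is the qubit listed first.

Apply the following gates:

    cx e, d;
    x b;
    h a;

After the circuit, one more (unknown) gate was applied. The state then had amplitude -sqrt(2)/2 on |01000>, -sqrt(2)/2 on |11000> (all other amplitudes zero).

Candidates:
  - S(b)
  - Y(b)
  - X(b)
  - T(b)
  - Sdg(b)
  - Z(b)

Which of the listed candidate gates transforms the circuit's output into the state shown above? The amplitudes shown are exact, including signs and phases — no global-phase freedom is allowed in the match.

The applied gate was Z(b).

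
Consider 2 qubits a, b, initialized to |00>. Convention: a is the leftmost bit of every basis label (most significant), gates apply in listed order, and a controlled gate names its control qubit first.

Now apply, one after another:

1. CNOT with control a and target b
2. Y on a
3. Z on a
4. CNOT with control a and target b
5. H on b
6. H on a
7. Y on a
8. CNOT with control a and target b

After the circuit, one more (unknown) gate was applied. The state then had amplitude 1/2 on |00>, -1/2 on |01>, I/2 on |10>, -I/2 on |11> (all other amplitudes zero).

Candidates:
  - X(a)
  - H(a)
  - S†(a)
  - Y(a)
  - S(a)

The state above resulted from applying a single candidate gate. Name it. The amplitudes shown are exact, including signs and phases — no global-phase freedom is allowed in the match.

It was S†(a) that produced the state shown.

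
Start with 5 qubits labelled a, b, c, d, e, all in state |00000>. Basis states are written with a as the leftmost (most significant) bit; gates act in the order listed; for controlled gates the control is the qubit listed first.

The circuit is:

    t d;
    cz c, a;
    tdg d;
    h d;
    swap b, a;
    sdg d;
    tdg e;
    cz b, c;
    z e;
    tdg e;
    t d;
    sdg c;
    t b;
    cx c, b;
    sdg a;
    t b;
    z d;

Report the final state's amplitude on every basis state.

The resulting statevector has amplitude sqrt(2)/2 on |00000>, sqrt(2)*exp(3*I*pi/4)/2 on |00010>, and 0 on every other basis state.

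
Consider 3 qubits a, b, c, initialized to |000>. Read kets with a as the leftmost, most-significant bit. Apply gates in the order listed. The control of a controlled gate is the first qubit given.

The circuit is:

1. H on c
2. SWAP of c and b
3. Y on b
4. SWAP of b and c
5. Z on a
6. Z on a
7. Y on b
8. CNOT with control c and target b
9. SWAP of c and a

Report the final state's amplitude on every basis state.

The final amplitudes are sqrt(2)/2 on |010>, -sqrt(2)/2 on |100>, and 0 on every other basis state.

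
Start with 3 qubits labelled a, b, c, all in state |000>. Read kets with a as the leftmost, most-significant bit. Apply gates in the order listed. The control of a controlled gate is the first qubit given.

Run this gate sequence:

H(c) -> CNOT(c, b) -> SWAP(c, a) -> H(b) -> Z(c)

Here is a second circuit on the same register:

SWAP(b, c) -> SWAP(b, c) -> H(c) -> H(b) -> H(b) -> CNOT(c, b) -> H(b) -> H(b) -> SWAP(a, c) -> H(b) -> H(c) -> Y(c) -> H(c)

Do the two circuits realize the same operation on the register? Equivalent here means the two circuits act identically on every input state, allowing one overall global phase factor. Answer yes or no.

No — the two circuits implement different unitaries, even allowing a global phase.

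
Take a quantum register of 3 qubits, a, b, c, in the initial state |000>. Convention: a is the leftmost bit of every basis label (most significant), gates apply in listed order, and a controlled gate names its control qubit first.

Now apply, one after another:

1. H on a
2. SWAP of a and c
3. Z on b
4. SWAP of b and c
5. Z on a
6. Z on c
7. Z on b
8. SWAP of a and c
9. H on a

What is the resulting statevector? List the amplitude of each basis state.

After the circuit, the state carries amplitude 1/2 on |000>, 0 on |001>, -1/2 on |010>, 0 on |011>, 1/2 on |100>, 0 on |101>, -1/2 on |110>, 0 on |111>.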